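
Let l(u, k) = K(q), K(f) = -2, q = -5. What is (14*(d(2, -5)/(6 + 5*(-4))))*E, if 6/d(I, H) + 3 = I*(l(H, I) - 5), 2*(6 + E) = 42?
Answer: 90/17 ≈ 5.2941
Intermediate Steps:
l(u, k) = -2
E = 15 (E = -6 + (½)*42 = -6 + 21 = 15)
d(I, H) = 6/(-3 - 7*I) (d(I, H) = 6/(-3 + I*(-2 - 5)) = 6/(-3 + I*(-7)) = 6/(-3 - 7*I))
(14*(d(2, -5)/(6 + 5*(-4))))*E = (14*((-6/(3 + 7*2))/(6 + 5*(-4))))*15 = (14*((-6/(3 + 14))/(6 - 20)))*15 = (14*(-6/17/(-14)))*15 = (14*(-6*1/17*(-1/14)))*15 = (14*(-6/17*(-1/14)))*15 = (14*(3/119))*15 = (6/17)*15 = 90/17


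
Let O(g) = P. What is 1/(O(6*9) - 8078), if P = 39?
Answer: -1/8039 ≈ -0.00012439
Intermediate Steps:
O(g) = 39
1/(O(6*9) - 8078) = 1/(39 - 8078) = 1/(-8039) = -1/8039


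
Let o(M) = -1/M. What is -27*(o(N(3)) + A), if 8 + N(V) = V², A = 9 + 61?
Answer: -1863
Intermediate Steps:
A = 70
N(V) = -8 + V²
-27*(o(N(3)) + A) = -27*(-1/(-8 + 3²) + 70) = -27*(-1/(-8 + 9) + 70) = -27*(-1/1 + 70) = -27*(-1*1 + 70) = -27*(-1 + 70) = -27*69 = -1863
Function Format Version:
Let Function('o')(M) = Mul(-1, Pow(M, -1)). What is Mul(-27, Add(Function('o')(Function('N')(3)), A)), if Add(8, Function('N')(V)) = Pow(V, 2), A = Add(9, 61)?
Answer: -1863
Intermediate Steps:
A = 70
Function('N')(V) = Add(-8, Pow(V, 2))
Mul(-27, Add(Function('o')(Function('N')(3)), A)) = Mul(-27, Add(Mul(-1, Pow(Add(-8, Pow(3, 2)), -1)), 70)) = Mul(-27, Add(Mul(-1, Pow(Add(-8, 9), -1)), 70)) = Mul(-27, Add(Mul(-1, Pow(1, -1)), 70)) = Mul(-27, Add(Mul(-1, 1), 70)) = Mul(-27, Add(-1, 70)) = Mul(-27, 69) = -1863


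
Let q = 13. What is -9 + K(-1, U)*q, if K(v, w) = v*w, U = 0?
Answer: -9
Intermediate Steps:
-9 + K(-1, U)*q = -9 - 1*0*13 = -9 + 0*13 = -9 + 0 = -9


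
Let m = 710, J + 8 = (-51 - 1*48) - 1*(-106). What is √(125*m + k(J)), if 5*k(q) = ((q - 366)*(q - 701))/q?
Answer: 34*√805/5 ≈ 192.93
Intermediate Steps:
J = -1 (J = -8 + ((-51 - 1*48) - 1*(-106)) = -8 + ((-51 - 48) + 106) = -8 + (-99 + 106) = -8 + 7 = -1)
k(q) = (-701 + q)*(-366 + q)/(5*q) (k(q) = (((q - 366)*(q - 701))/q)/5 = (((-366 + q)*(-701 + q))/q)/5 = (((-701 + q)*(-366 + q))/q)/5 = ((-701 + q)*(-366 + q)/q)/5 = (-701 + q)*(-366 + q)/(5*q))
√(125*m + k(J)) = √(125*710 + (⅕)*(256566 - (-1067 - 1))/(-1)) = √(88750 + (⅕)*(-1)*(256566 - 1*(-1068))) = √(88750 + (⅕)*(-1)*(256566 + 1068)) = √(88750 + (⅕)*(-1)*257634) = √(88750 - 257634/5) = √(186116/5) = 34*√805/5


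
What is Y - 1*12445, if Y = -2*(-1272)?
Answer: -9901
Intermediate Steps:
Y = 2544
Y - 1*12445 = 2544 - 1*12445 = 2544 - 12445 = -9901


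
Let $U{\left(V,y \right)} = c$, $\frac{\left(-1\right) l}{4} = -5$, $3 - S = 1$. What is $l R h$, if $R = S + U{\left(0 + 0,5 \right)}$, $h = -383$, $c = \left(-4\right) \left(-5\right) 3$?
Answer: $-474920$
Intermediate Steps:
$S = 2$ ($S = 3 - 1 = 2$)
$l = 20$ ($l = \left(-4\right) \left(-5\right) = 20$)
$c = 60$ ($c = 20 \cdot 3 = 60$)
$U{\left(V,y \right)} = 60$
$R = 62$ ($R = 2 + 60 = 62$)
$l R h = 20 \cdot 62 \left(-383\right) = 1240 \left(-383\right) = -474920$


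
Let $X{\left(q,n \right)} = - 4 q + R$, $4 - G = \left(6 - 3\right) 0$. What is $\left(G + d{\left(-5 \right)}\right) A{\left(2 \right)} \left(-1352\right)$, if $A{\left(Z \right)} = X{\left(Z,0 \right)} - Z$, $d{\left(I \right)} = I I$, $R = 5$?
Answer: $196040$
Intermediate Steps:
$G = 4$ ($G = 4 - \left(6 - 3\right) 0 = 4 - 3 \cdot 0 = 4 - 0 = 4 + 0 = 4$)
$X{\left(q,n \right)} = 5 - 4 q$ ($X{\left(q,n \right)} = - 4 q + 5 = 5 - 4 q$)
$d{\left(I \right)} = I^{2}$
$A{\left(Z \right)} = 5 - 5 Z$ ($A{\left(Z \right)} = \left(5 - 4 Z\right) - Z = 5 - 5 Z$)
$\left(G + d{\left(-5 \right)}\right) A{\left(2 \right)} \left(-1352\right) = \left(4 + \left(-5\right)^{2}\right) \left(5 - 10\right) \left(-1352\right) = \left(4 + 25\right) \left(5 - 10\right) \left(-1352\right) = 29 \left(-5\right) \left(-1352\right) = \left(-145\right) \left(-1352\right) = 196040$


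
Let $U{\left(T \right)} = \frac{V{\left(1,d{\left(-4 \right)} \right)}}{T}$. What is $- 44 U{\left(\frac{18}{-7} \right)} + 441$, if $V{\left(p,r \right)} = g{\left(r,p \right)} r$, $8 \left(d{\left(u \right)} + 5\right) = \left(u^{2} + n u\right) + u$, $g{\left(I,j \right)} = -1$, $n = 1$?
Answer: $\frac{4585}{9} \approx 509.44$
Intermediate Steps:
$d{\left(u \right)} = -5 + \frac{u}{4} + \frac{u^{2}}{8}$ ($d{\left(u \right)} = -5 + \frac{\left(u^{2} + 1 u\right) + u}{8} = -5 + \frac{\left(u^{2} + u\right) + u}{8} = -5 + \frac{\left(u + u^{2}\right) + u}{8} = -5 + \frac{u^{2} + 2 u}{8} = -5 + \left(\frac{u}{4} + \frac{u^{2}}{8}\right) = -5 + \frac{u}{4} + \frac{u^{2}}{8}$)
$V{\left(p,r \right)} = - r$
$U{\left(T \right)} = \frac{4}{T}$ ($U{\left(T \right)} = \frac{\left(-1\right) \left(-5 + \frac{1}{4} \left(-4\right) + \frac{\left(-4\right)^{2}}{8}\right)}{T} = \frac{\left(-1\right) \left(-5 - 1 + \frac{1}{8} \cdot 16\right)}{T} = \frac{\left(-1\right) \left(-5 - 1 + 2\right)}{T} = \frac{\left(-1\right) \left(-4\right)}{T} = \frac{4}{T}$)
$- 44 U{\left(\frac{18}{-7} \right)} + 441 = - 44 \frac{4}{18 \frac{1}{-7}} + 441 = - 44 \frac{4}{18 \left(- \frac{1}{7}\right)} + 441 = - 44 \frac{4}{- \frac{18}{7}} + 441 = - 44 \cdot 4 \left(- \frac{7}{18}\right) + 441 = \left(-44\right) \left(- \frac{14}{9}\right) + 441 = \frac{616}{9} + 441 = \frac{4585}{9}$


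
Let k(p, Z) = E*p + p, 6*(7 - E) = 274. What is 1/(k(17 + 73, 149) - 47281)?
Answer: -1/50671 ≈ -1.9735e-5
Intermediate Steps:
E = -116/3 (E = 7 - ⅙*274 = 7 - 137/3 = -116/3 ≈ -38.667)
k(p, Z) = -113*p/3 (k(p, Z) = -116*p/3 + p = -113*p/3)
1/(k(17 + 73, 149) - 47281) = 1/(-113*(17 + 73)/3 - 47281) = 1/(-113/3*90 - 47281) = 1/(-3390 - 47281) = 1/(-50671) = -1/50671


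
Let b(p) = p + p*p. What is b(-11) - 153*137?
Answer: -20851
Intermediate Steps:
b(p) = p + p**2
b(-11) - 153*137 = -11*(1 - 11) - 153*137 = -11*(-10) - 20961 = 110 - 20961 = -20851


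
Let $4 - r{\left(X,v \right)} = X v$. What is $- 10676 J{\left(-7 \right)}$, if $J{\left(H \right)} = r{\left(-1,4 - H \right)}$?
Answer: $-160140$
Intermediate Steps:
$r{\left(X,v \right)} = 4 - X v$
$J{\left(H \right)} = 8 - H$ ($J{\left(H \right)} = 4 - - (4 - H) = 4 - \left(-4 + H\right) = 8 - H$)
$- 10676 J{\left(-7 \right)} = - 10676 \left(8 - -7\right) = - 10676 \left(8 + 7\right) = \left(-10676\right) 15 = -160140$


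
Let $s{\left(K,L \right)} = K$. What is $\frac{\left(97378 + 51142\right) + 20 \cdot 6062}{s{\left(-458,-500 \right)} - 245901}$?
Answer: $- \frac{269760}{246359} \approx -1.095$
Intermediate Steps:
$\frac{\left(97378 + 51142\right) + 20 \cdot 6062}{s{\left(-458,-500 \right)} - 245901} = \frac{\left(97378 + 51142\right) + 20 \cdot 6062}{-458 - 245901} = \frac{148520 + 121240}{-246359} = 269760 \left(- \frac{1}{246359}\right) = - \frac{269760}{246359}$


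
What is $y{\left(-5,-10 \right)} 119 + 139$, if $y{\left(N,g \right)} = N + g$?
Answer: $-1646$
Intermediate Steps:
$y{\left(-5,-10 \right)} 119 + 139 = \left(-5 - 10\right) 119 + 139 = \left(-15\right) 119 + 139 = -1785 + 139 = -1646$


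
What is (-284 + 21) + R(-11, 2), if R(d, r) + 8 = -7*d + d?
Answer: -205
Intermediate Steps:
R(d, r) = -8 - 6*d (R(d, r) = -8 + (-7*d + d) = -8 - 6*d)
(-284 + 21) + R(-11, 2) = (-284 + 21) + (-8 - 6*(-11)) = -263 + (-8 + 66) = -263 + 58 = -205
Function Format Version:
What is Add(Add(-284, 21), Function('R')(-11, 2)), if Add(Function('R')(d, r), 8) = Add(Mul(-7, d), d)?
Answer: -205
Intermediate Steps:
Function('R')(d, r) = Add(-8, Mul(-6, d)) (Function('R')(d, r) = Add(-8, Add(Mul(-7, d), d)) = Add(-8, Mul(-6, d)))
Add(Add(-284, 21), Function('R')(-11, 2)) = Add(Add(-284, 21), Add(-8, Mul(-6, -11))) = Add(-263, Add(-8, 66)) = Add(-263, 58) = -205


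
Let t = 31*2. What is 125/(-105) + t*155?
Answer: 201785/21 ≈ 9608.8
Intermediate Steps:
t = 62
125/(-105) + t*155 = 125/(-105) + 62*155 = 125*(-1/105) + 9610 = -25/21 + 9610 = 201785/21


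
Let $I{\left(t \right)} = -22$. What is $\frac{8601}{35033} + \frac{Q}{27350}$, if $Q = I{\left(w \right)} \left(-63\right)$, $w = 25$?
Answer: $\frac{141896544}{479076275} \approx 0.29619$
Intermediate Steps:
$Q = 1386$ ($Q = \left(-22\right) \left(-63\right) = 1386$)
$\frac{8601}{35033} + \frac{Q}{27350} = \frac{8601}{35033} + \frac{1386}{27350} = 8601 \cdot \frac{1}{35033} + 1386 \cdot \frac{1}{27350} = \frac{8601}{35033} + \frac{693}{13675} = \frac{141896544}{479076275}$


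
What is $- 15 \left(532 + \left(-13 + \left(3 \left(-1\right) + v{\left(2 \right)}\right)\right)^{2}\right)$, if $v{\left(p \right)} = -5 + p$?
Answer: $-13395$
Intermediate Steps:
$- 15 \left(532 + \left(-13 + \left(3 \left(-1\right) + v{\left(2 \right)}\right)\right)^{2}\right) = - 15 \left(532 + \left(-13 + \left(3 \left(-1\right) + \left(-5 + 2\right)\right)\right)^{2}\right) = - 15 \left(532 + \left(-13 - 6\right)^{2}\right) = - 15 \left(532 + \left(-19\right)^{2}\right) = - 15 \left(532 + 361\right) = \left(-15\right) 893 = -13395$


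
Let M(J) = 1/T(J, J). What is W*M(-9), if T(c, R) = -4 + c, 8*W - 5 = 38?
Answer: -43/104 ≈ -0.41346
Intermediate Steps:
W = 43/8 (W = 5/8 + (⅛)*38 = 5/8 + 19/4 = 43/8 ≈ 5.3750)
M(J) = 1/(-4 + J)
W*M(-9) = 43/(8*(-4 - 9)) = (43/8)/(-13) = (43/8)*(-1/13) = -43/104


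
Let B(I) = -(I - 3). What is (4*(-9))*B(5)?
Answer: 72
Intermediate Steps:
B(I) = 3 - I (B(I) = -(-3 + I) = 3 - I)
(4*(-9))*B(5) = (4*(-9))*(3 - 1*5) = -36*(3 - 5) = -36*(-2) = 72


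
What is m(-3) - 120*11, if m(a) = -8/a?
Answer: -3952/3 ≈ -1317.3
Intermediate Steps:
m(-3) - 120*11 = -8/(-3) - 120*11 = -8*(-1/3) - 1320 = 8/3 - 1320 = -3952/3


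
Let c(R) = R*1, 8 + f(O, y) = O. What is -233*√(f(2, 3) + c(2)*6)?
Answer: -233*√6 ≈ -570.73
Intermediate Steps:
f(O, y) = -8 + O
c(R) = R
-233*√(f(2, 3) + c(2)*6) = -233*√((-8 + 2) + 2*6) = -233*√(-6 + 12) = -233*√6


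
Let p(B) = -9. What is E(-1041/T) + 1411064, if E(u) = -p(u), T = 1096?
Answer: 1411073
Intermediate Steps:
E(u) = 9 (E(u) = -1*(-9) = 9)
E(-1041/T) + 1411064 = 9 + 1411064 = 1411073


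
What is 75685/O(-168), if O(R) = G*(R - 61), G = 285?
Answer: -15137/13053 ≈ -1.1597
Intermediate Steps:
O(R) = -17385 + 285*R (O(R) = 285*(R - 61) = 285*(-61 + R) = -17385 + 285*R)
75685/O(-168) = 75685/(-17385 + 285*(-168)) = 75685/(-17385 - 47880) = 75685/(-65265) = 75685*(-1/65265) = -15137/13053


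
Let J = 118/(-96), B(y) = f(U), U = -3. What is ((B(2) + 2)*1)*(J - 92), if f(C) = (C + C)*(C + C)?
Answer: -85025/24 ≈ -3542.7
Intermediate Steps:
f(C) = 4*C² (f(C) = (2*C)*(2*C) = 4*C²)
B(y) = 36 (B(y) = 4*(-3)² = 4*9 = 36)
J = -59/48 (J = 118*(-1/96) = -59/48 ≈ -1.2292)
((B(2) + 2)*1)*(J - 92) = ((36 + 2)*1)*(-59/48 - 92) = (38*1)*(-4475/48) = 38*(-4475/48) = -85025/24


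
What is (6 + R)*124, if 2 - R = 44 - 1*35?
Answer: -124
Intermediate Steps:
R = -7 (R = 2 - (44 - 1*35) = 2 - (44 - 35) = 2 - 1*9 = 2 - 9 = -7)
(6 + R)*124 = (6 - 7)*124 = -1*124 = -124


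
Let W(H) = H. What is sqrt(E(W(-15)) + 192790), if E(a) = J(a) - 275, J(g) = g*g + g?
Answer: 5*sqrt(7709) ≈ 439.00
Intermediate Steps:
J(g) = g + g**2 (J(g) = g**2 + g = g + g**2)
E(a) = -275 + a*(1 + a) (E(a) = a*(1 + a) - 275 = -275 + a*(1 + a))
sqrt(E(W(-15)) + 192790) = sqrt((-275 - 15*(1 - 15)) + 192790) = sqrt((-275 - 15*(-14)) + 192790) = sqrt((-275 + 210) + 192790) = sqrt(-65 + 192790) = sqrt(192725) = 5*sqrt(7709)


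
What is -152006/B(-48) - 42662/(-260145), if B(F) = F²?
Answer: -2191405979/33298560 ≈ -65.811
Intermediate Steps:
-152006/B(-48) - 42662/(-260145) = -152006/((-48)²) - 42662/(-260145) = -152006/2304 - 42662*(-1/260145) = -152006*1/2304 + 42662/260145 = -76003/1152 + 42662/260145 = -2191405979/33298560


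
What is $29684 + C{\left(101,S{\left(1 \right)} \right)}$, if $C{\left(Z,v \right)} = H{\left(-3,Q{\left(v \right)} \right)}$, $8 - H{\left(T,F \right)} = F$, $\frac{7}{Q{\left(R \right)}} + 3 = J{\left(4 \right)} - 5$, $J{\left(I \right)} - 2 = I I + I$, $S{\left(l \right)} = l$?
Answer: $\frac{59383}{2} \approx 29692.0$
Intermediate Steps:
$J{\left(I \right)} = 2 + I + I^{2}$ ($J{\left(I \right)} = 2 + \left(I I + I\right) = 2 + \left(I^{2} + I\right) = 2 + \left(I + I^{2}\right) = 2 + I + I^{2}$)
$Q{\left(R \right)} = \frac{1}{2}$ ($Q{\left(R \right)} = \frac{7}{-3 + \left(\left(2 + 4 + 4^{2}\right) - 5\right)} = \frac{7}{-3 + \left(\left(2 + 4 + 16\right) - 5\right)} = \frac{7}{-3 + \left(22 - 5\right)} = \frac{7}{-3 + 17} = \frac{7}{14} = 7 \cdot \frac{1}{14} = \frac{1}{2}$)
$H{\left(T,F \right)} = 8 - F$
$C{\left(Z,v \right)} = \frac{15}{2}$ ($C{\left(Z,v \right)} = 8 - \frac{1}{2} = \frac{15}{2}$)
$29684 + C{\left(101,S{\left(1 \right)} \right)} = 29684 + \frac{15}{2} = \frac{59383}{2}$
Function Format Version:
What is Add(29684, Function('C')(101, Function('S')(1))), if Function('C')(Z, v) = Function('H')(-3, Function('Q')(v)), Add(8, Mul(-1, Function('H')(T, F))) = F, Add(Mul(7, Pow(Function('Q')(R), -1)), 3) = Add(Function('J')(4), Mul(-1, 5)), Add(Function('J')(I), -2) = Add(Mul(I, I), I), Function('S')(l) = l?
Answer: Rational(59383, 2) ≈ 29692.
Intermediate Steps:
Function('J')(I) = Add(2, I, Pow(I, 2)) (Function('J')(I) = Add(2, Add(Mul(I, I), I)) = Add(2, Add(Pow(I, 2), I)) = Add(2, Add(I, Pow(I, 2))) = Add(2, I, Pow(I, 2)))
Function('Q')(R) = Rational(1, 2) (Function('Q')(R) = Mul(7, Pow(Add(-3, Add(Add(2, 4, Pow(4, 2)), Mul(-1, 5))), -1)) = Mul(7, Pow(Add(-3, Add(Add(2, 4, 16), -5)), -1)) = Mul(7, Pow(Add(-3, Add(22, -5)), -1)) = Mul(7, Pow(Add(-3, 17), -1)) = Mul(7, Pow(14, -1)) = Mul(7, Rational(1, 14)) = Rational(1, 2))
Function('H')(T, F) = Add(8, Mul(-1, F))
Function('C')(Z, v) = Rational(15, 2) (Function('C')(Z, v) = Add(8, Mul(-1, Rational(1, 2))) = Add(8, Rational(-1, 2)) = Rational(15, 2))
Add(29684, Function('C')(101, Function('S')(1))) = Add(29684, Rational(15, 2)) = Rational(59383, 2)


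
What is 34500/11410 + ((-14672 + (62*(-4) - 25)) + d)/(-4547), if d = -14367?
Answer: 49132142/5188127 ≈ 9.4701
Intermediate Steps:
34500/11410 + ((-14672 + (62*(-4) - 25)) + d)/(-4547) = 34500/11410 + ((-14672 + (62*(-4) - 25)) - 14367)/(-4547) = 34500*(1/11410) + ((-14672 + (-248 - 25)) - 14367)*(-1/4547) = 3450/1141 + ((-14672 - 273) - 14367)*(-1/4547) = 3450/1141 + (-14945 - 14367)*(-1/4547) = 3450/1141 - 29312*(-1/4547) = 3450/1141 + 29312/4547 = 49132142/5188127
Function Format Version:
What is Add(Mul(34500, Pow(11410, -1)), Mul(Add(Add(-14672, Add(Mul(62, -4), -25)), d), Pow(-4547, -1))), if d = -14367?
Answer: Rational(49132142, 5188127) ≈ 9.4701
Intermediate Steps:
Add(Mul(34500, Pow(11410, -1)), Mul(Add(Add(-14672, Add(Mul(62, -4), -25)), d), Pow(-4547, -1))) = Add(Mul(34500, Pow(11410, -1)), Mul(Add(Add(-14672, Add(Mul(62, -4), -25)), -14367), Pow(-4547, -1))) = Add(Mul(34500, Rational(1, 11410)), Mul(Add(Add(-14672, Add(-248, -25)), -14367), Rational(-1, 4547))) = Add(Rational(3450, 1141), Mul(Add(Add(-14672, -273), -14367), Rational(-1, 4547))) = Add(Rational(3450, 1141), Mul(Add(-14945, -14367), Rational(-1, 4547))) = Add(Rational(3450, 1141), Mul(-29312, Rational(-1, 4547))) = Add(Rational(3450, 1141), Rational(29312, 4547)) = Rational(49132142, 5188127)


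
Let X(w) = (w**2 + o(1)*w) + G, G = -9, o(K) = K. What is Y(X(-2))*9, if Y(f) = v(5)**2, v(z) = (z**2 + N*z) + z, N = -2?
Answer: 3600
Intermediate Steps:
v(z) = z**2 - z (v(z) = (z**2 - 2*z) + z = z**2 - z)
X(w) = -9 + w + w**2 (X(w) = (w**2 + 1*w) - 9 = (w**2 + w) - 9 = (w + w**2) - 9 = -9 + w + w**2)
Y(f) = 400 (Y(f) = (5*(-1 + 5))**2 = (5*4)**2 = 20**2 = 400)
Y(X(-2))*9 = 400*9 = 3600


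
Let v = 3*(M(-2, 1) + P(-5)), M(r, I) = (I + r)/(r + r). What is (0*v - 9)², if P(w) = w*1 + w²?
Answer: 81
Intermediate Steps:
P(w) = w + w²
M(r, I) = (I + r)/(2*r) (M(r, I) = (I + r)/((2*r)) = (I + r)*(1/(2*r)) = (I + r)/(2*r))
v = 243/4 (v = 3*((½)*(1 - 2)/(-2) - 5*(1 - 5)) = 3*((½)*(-½)*(-1) - 5*(-4)) = 3*(¼ + 20) = 3*(81/4) = 243/4 ≈ 60.750)
(0*v - 9)² = (0*(243/4) - 9)² = (0 - 9)² = (-9)² = 81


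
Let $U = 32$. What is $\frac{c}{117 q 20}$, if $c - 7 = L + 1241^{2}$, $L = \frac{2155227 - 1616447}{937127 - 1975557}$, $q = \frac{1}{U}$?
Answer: $\frac{1279418434448}{60748155} \approx 21061.0$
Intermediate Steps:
$q = \frac{1}{32} \approx 0.03125$
$L = - \frac{53878}{103843}$ ($L = \frac{538780}{-1038430} = 538780 \left(- \frac{1}{1038430}\right) = - \frac{53878}{103843} \approx -0.51884$)
$c = \frac{159927304306}{103843}$ ($c = 7 - \left(\frac{53878}{103843} - 1241^{2}\right) = 7 + \left(- \frac{53878}{103843} + 1540081\right) = 7 + \frac{159926577405}{103843} = \frac{159927304306}{103843} \approx 1.5401 \cdot 10^{6}$)
$\frac{c}{117 q 20} = \frac{159927304306}{103843 \cdot 117 \cdot \frac{1}{32} \cdot 20} = \frac{159927304306}{103843 \cdot \frac{117}{32} \cdot 20} = \frac{159927304306}{103843 \cdot \frac{585}{8}} = \frac{159927304306}{103843} \cdot \frac{8}{585} = \frac{1279418434448}{60748155}$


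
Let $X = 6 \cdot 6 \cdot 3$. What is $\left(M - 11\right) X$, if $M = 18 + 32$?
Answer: $4212$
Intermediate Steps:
$X = 108$ ($X = 36 \cdot 3 = 108$)
$M = 50$
$\left(M - 11\right) X = \left(50 - 11\right) 108 = 39 \cdot 108 = 4212$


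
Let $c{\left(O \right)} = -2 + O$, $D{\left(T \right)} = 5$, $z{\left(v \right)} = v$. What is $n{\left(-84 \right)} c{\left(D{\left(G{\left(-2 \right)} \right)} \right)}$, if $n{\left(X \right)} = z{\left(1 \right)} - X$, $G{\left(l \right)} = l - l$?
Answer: $255$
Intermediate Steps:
$G{\left(l \right)} = 0$
$n{\left(X \right)} = 1 - X$
$n{\left(-84 \right)} c{\left(D{\left(G{\left(-2 \right)} \right)} \right)} = \left(1 - -84\right) \left(-2 + 5\right) = \left(1 + 84\right) 3 = 85 \cdot 3 = 255$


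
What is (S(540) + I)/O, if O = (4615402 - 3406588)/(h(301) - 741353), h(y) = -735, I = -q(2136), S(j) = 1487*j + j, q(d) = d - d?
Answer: -3205820160/6499 ≈ -4.9328e+5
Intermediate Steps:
q(d) = 0
S(j) = 1488*j
I = 0 (I = -1*0 = 0)
O = -604407/371044 (O = (4615402 - 3406588)/(-735 - 741353) = 1208814/(-742088) = 1208814*(-1/742088) = -604407/371044 ≈ -1.6289)
(S(540) + I)/O = (1488*540 + 0)/(-604407/371044) = (803520 + 0)*(-371044/604407) = 803520*(-371044/604407) = -3205820160/6499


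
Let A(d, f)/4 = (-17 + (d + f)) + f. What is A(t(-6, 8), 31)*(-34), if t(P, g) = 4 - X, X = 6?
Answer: -5848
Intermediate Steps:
t(P, g) = -2 (t(P, g) = 4 - 1*6 = 4 - 6 = -2)
A(d, f) = -68 + 4*d + 8*f (A(d, f) = 4*((-17 + (d + f)) + f) = 4*((-17 + d + f) + f) = 4*(-17 + d + 2*f) = -68 + 4*d + 8*f)
A(t(-6, 8), 31)*(-34) = (-68 + 4*(-2) + 8*31)*(-34) = (-68 - 8 + 248)*(-34) = 172*(-34) = -5848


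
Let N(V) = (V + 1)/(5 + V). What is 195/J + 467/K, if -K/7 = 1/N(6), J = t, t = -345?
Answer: -10884/253 ≈ -43.020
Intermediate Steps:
N(V) = (1 + V)/(5 + V)
J = -345
K = -11 (K = -7*(5 + 6)/(1 + 6) = -7/(7/11) = -7/((1/11)*7) = -7/7/11 = -7*11/7 = -11)
195/J + 467/K = 195/(-345) + 467/(-11) = 195*(-1/345) + 467*(-1/11) = -13/23 - 467/11 = -10884/253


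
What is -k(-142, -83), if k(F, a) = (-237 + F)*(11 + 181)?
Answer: 72768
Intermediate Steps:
k(F, a) = -45504 + 192*F (k(F, a) = (-237 + F)*192 = -45504 + 192*F)
-k(-142, -83) = -(-45504 + 192*(-142)) = -(-45504 - 27264) = -1*(-72768) = 72768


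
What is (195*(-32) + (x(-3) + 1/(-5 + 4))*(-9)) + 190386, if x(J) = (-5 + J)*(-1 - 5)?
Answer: 183723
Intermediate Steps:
x(J) = 30 - 6*J (x(J) = (-5 + J)*(-6) = 30 - 6*J)
(195*(-32) + (x(-3) + 1/(-5 + 4))*(-9)) + 190386 = (195*(-32) + ((30 - 6*(-3)) + 1/(-5 + 4))*(-9)) + 190386 = (-6240 + ((30 + 18) + 1/(-1))*(-9)) + 190386 = (-6240 + (48 - 1)*(-9)) + 190386 = (-6240 + 47*(-9)) + 190386 = (-6240 - 423) + 190386 = -6663 + 190386 = 183723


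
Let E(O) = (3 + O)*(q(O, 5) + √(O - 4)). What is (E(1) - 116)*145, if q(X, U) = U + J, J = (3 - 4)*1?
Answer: -14500 + 580*I*√3 ≈ -14500.0 + 1004.6*I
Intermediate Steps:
J = -1 (J = -1*1 = -1)
q(X, U) = -1 + U (q(X, U) = U - 1 = -1 + U)
E(O) = (3 + O)*(4 + √(-4 + O)) (E(O) = (3 + O)*((-1 + 5) + √(O - 4)) = (3 + O)*(4 + √(-4 + O)))
(E(1) - 116)*145 = ((12 + 3*√(-4 + 1) + 4*1 + 1*√(-4 + 1)) - 116)*145 = ((12 + 3*√(-3) + 4 + 1*√(-3)) - 116)*145 = ((12 + 3*(I*√3) + 4 + 1*(I*√3)) - 116)*145 = ((12 + 3*I*√3 + 4 + I*√3) - 116)*145 = ((16 + 4*I*√3) - 116)*145 = (-100 + 4*I*√3)*145 = -14500 + 580*I*√3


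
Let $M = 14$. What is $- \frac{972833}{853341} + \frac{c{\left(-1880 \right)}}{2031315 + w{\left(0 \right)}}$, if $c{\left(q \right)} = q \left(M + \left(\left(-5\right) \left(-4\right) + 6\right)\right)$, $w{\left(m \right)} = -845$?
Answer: $- \frac{203947946471}{173268330027} \approx -1.1771$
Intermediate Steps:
$c{\left(q \right)} = 40 q$ ($c{\left(q \right)} = q \left(14 + \left(\left(-5\right) \left(-4\right) + 6\right)\right) = q \left(14 + \left(20 + 6\right)\right) = q \left(14 + 26\right) = q 40 = 40 q$)
$- \frac{972833}{853341} + \frac{c{\left(-1880 \right)}}{2031315 + w{\left(0 \right)}} = - \frac{972833}{853341} + \frac{40 \left(-1880\right)}{2031315 - 845} = \left(-972833\right) \frac{1}{853341} - \frac{75200}{2030470} = - \frac{972833}{853341} - \frac{7520}{203047} = - \frac{203947946471}{173268330027}$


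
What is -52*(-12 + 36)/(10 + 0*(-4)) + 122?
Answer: -14/5 ≈ -2.8000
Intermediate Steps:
-52*(-12 + 36)/(10 + 0*(-4)) + 122 = -1248/(10 + 0) + 122 = -1248/10 + 122 = -52*12/5 + 122 = -624/5 + 122 = -14/5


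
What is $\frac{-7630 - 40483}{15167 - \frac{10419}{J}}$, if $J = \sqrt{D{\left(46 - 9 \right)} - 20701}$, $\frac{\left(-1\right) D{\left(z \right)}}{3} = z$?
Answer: $- \frac{15187138075252}{4787657101429} + \frac{11028365634 i \sqrt{43}}{4787657101429} \approx -3.1721 + 0.015105 i$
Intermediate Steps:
$D{\left(z \right)} = - 3 z$
$J = 22 i \sqrt{43}$ ($J = \sqrt{- 3 \left(46 - 9\right) - 20701} = \sqrt{\left(-3\right) 37 - 20701} = \sqrt{-111 - 20701} = \sqrt{-20812} = 22 i \sqrt{43} \approx 144.26 i$)
$\frac{-7630 - 40483}{15167 - \frac{10419}{J}} = \frac{-7630 - 40483}{15167 - \frac{10419}{22 i \sqrt{43}}} = - \frac{48113}{15167 - 10419 \left(- \frac{i \sqrt{43}}{946}\right)} = - \frac{48113}{15167 + \frac{10419 i \sqrt{43}}{946}}$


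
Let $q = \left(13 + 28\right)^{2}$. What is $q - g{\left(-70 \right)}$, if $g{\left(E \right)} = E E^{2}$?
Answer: $344681$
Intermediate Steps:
$q = 1681$ ($q = 41^{2} = 1681$)
$g{\left(E \right)} = E^{3}$
$q - g{\left(-70 \right)} = 1681 - \left(-70\right)^{3} = 1681 - -343000 = 1681 + 343000 = 344681$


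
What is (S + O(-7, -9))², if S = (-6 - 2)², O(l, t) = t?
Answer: 3025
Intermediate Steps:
S = 64 (S = (-8)² = 64)
(S + O(-7, -9))² = (64 - 9)² = 55² = 3025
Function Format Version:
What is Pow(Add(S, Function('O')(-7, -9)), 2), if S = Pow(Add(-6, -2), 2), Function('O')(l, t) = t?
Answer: 3025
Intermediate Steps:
S = 64 (S = Pow(-8, 2) = 64)
Pow(Add(S, Function('O')(-7, -9)), 2) = Pow(Add(64, -9), 2) = Pow(55, 2) = 3025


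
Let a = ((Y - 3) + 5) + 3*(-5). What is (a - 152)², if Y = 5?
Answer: 25600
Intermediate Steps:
a = -8 (a = ((5 - 3) + 5) + 3*(-5) = (2 + 5) - 15 = 7 - 15 = -8)
(a - 152)² = (-8 - 152)² = (-160)² = 25600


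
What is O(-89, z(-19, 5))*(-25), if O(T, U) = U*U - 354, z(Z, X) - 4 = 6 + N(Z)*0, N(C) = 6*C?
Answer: 6350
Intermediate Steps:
z(Z, X) = 10 (z(Z, X) = 4 + (6 + (6*Z)*0) = 4 + (6 + 0) = 4 + 6 = 10)
O(T, U) = -354 + U² (O(T, U) = U² - 354 = -354 + U²)
O(-89, z(-19, 5))*(-25) = (-354 + 10²)*(-25) = (-354 + 100)*(-25) = -254*(-25) = 6350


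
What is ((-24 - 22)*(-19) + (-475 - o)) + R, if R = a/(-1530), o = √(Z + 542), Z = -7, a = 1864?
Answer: 304303/765 - √535 ≈ 374.65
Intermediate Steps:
o = √535 (o = √(-7 + 542) = √535 ≈ 23.130)
R = -932/765 (R = 1864/(-1530) = 1864*(-1/1530) = -932/765 ≈ -1.2183)
((-24 - 22)*(-19) + (-475 - o)) + R = ((-24 - 22)*(-19) + (-475 - √535)) - 932/765 = (-46*(-19) + (-475 - √535)) - 932/765 = (874 + (-475 - √535)) - 932/765 = (399 - √535) - 932/765 = 304303/765 - √535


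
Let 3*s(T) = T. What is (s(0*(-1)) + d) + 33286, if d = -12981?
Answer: 20305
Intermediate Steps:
s(T) = T/3
(s(0*(-1)) + d) + 33286 = ((0*(-1))/3 - 12981) + 33286 = ((1/3)*0 - 12981) + 33286 = (0 - 12981) + 33286 = -12981 + 33286 = 20305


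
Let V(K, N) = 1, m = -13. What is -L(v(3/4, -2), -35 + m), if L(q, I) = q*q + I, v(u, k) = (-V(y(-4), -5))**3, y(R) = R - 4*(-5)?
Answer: 47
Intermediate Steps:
y(R) = 20 + R (y(R) = R + 20 = 20 + R)
v(u, k) = -1 (v(u, k) = (-1*1)**3 = (-1)**3 = -1)
L(q, I) = I + q**2 (L(q, I) = q**2 + I = I + q**2)
-L(v(3/4, -2), -35 + m) = -((-35 - 13) + (-1)**2) = -(-48 + 1) = -1*(-47) = 47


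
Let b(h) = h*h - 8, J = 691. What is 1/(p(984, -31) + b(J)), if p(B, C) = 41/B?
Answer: 24/11459353 ≈ 2.0944e-6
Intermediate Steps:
b(h) = -8 + h² (b(h) = h² - 8 = -8 + h²)
1/(p(984, -31) + b(J)) = 1/(41/984 + (-8 + 691²)) = 1/(41*(1/984) + (-8 + 477481)) = 1/(1/24 + 477473) = 1/(11459353/24) = 24/11459353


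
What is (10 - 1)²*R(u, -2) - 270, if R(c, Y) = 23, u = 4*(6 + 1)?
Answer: 1593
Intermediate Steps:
u = 28 (u = 4*7 = 28)
(10 - 1)²*R(u, -2) - 270 = (10 - 1)²*23 - 270 = 9²*23 - 270 = 81*23 - 270 = 1863 - 270 = 1593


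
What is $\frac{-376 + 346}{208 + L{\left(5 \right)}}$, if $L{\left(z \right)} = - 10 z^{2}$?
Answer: $\frac{5}{7} \approx 0.71429$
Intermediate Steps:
$\frac{-376 + 346}{208 + L{\left(5 \right)}} = \frac{-376 + 346}{208 - 10 \cdot 5^{2}} = - \frac{30}{208 - 250} = - \frac{30}{-42} = \left(-30\right) \left(- \frac{1}{42}\right) = \frac{5}{7}$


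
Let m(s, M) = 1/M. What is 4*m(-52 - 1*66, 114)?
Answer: 2/57 ≈ 0.035088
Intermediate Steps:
4*m(-52 - 1*66, 114) = 4/114 = 4*(1/114) = 2/57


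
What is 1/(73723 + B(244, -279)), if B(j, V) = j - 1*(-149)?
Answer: 1/74116 ≈ 1.3492e-5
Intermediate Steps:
B(j, V) = 149 + j (B(j, V) = j + 149 = 149 + j)
1/(73723 + B(244, -279)) = 1/(73723 + (149 + 244)) = 1/(73723 + 393) = 1/74116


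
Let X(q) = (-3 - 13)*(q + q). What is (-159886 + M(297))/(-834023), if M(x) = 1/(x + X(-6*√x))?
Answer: 5846551363/30497719041 - 64*√33/1006424728353 ≈ 0.19170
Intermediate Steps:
X(q) = -32*q
M(x) = 1/(x + 192*√x) (M(x) = 1/(x - (-192)*√x) = 1/(x + 192*√x))
(-159886 + M(297))/(-834023) = (-159886 + 1/(297 + 192*√297))/(-834023) = (-159886 + 1/(297 + 192*(3*√33)))*(-1/834023) = (-159886 + 1/(297 + 576*√33))*(-1/834023) = 159886/834023 - 1/(834023*(297 + 576*√33))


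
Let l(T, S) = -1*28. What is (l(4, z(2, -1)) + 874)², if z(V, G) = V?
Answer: 715716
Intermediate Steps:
l(T, S) = -28
(l(4, z(2, -1)) + 874)² = (-28 + 874)² = 846² = 715716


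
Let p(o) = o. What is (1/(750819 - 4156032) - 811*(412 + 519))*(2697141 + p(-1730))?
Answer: -6930104992439339674/3405213 ≈ -2.0351e+12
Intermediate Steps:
(1/(750819 - 4156032) - 811*(412 + 519))*(2697141 + p(-1730)) = (1/(750819 - 4156032) - 811*(412 + 519))*(2697141 - 1730) = (1/(-3405213) - 811*931)*2695411 = (-1/3405213 - 755041)*2695411 = -2571075428734/3405213*2695411 = -6930104992439339674/3405213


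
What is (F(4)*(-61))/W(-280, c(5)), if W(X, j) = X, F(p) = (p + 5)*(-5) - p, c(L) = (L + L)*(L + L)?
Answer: -427/40 ≈ -10.675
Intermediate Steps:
c(L) = 4*L**2 (c(L) = (2*L)*(2*L) = 4*L**2)
F(p) = -25 - 6*p (F(p) = (5 + p)*(-5) - p = (-25 - 5*p) - p = -25 - 6*p)
(F(4)*(-61))/W(-280, c(5)) = ((-25 - 6*4)*(-61))/(-280) = ((-25 - 24)*(-61))*(-1/280) = -49*(-61)*(-1/280) = 2989*(-1/280) = -427/40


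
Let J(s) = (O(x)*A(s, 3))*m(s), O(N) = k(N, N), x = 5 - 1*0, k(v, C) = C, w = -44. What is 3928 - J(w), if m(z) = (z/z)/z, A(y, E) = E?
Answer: 172847/44 ≈ 3928.3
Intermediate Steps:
x = 5 (x = 5 + 0 = 5)
m(z) = 1/z
O(N) = N
J(s) = 15/s (J(s) = (5*3)/s = 15/s)
3928 - J(w) = 3928 - 15/(-44) = 3928 - 15*(-1)/44 = 3928 - 1*(-15/44) = 3928 + 15/44 = 172847/44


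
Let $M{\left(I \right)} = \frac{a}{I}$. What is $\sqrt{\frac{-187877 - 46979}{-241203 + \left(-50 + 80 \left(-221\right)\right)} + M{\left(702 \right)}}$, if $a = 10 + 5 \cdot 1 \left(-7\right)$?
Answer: $\frac{287 \sqrt{4315377378}}{20196774} \approx 0.93349$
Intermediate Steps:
$a = -25$ ($a = 10 + 5 \left(-7\right) = 10 - 35 = -25$)
$M{\left(I \right)} = - \frac{25}{I}$
$\sqrt{\frac{-187877 - 46979}{-241203 + \left(-50 + 80 \left(-221\right)\right)} + M{\left(702 \right)}} = \sqrt{\frac{-187877 - 46979}{-241203 + \left(-50 + 80 \left(-221\right)\right)} - \frac{25}{702}} = \sqrt{- \frac{234856}{-241203 - 17730} - \frac{25}{702}} = \sqrt{- \frac{234856}{-258933} - \frac{25}{702}} = \sqrt{\left(-234856\right) \left(- \frac{1}{258933}\right) - \frac{25}{702}} = \sqrt{\frac{234856}{258933} - \frac{25}{702}} = \sqrt{\frac{52798529}{60590322}} = \frac{287 \sqrt{4315377378}}{20196774}$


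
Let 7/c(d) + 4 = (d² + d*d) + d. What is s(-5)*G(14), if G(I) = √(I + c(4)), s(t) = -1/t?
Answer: √910/40 ≈ 0.75416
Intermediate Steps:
c(d) = 7/(-4 + d + 2*d²) (c(d) = 7/(-4 + ((d² + d*d) + d)) = 7/(-4 + ((d² + d²) + d)) = 7/(-4 + (2*d² + d)) = 7/(-4 + (d + 2*d²)) = 7/(-4 + d + 2*d²))
G(I) = √(7/32 + I) (G(I) = √(I + 7/(-4 + 4 + 2*4²)) = √(I + 7/(-4 + 4 + 2*16)) = √(I + 7/(-4 + 4 + 32)) = √(I + 7/32) = √(7/32 + I))
s(-5)*G(14) = (-1/(-5))*(√(14 + 64*14)/8) = (-1*(-⅕))*(√(14 + 896)/8) = (√910/8)/5 = √910/40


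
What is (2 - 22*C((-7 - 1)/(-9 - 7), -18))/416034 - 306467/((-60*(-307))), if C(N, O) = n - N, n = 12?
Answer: -21250885883/1277224380 ≈ -16.638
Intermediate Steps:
C(N, O) = 12 - N
(2 - 22*C((-7 - 1)/(-9 - 7), -18))/416034 - 306467/((-60*(-307))) = (2 - 22*(12 - (-7 - 1)/(-9 - 7)))/416034 - 306467/((-60*(-307))) = (2 - 22*(12 - (-8)/(-16)))*(1/416034) - 306467/18420 = (2 - 22*(12 - (-8)*(-1)/16))*(1/416034) - 306467*1/18420 = (2 - 22*(12 - 1*½))*(1/416034) - 306467/18420 = (2 - 22*(12 - ½))*(1/416034) - 306467/18420 = (2 - 22*23/2)*(1/416034) - 306467/18420 = (2 - 253)*(1/416034) - 306467/18420 = -251*1/416034 - 306467/18420 = -251/416034 - 306467/18420 = -21250885883/1277224380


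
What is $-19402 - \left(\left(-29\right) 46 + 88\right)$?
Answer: $-18156$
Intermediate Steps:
$-19402 - \left(\left(-29\right) 46 + 88\right) = -19402 - \left(-1334 + 88\right) = -19402 - -1246 = -19402 + 1246 = -18156$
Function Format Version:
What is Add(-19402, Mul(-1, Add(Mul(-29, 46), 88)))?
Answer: -18156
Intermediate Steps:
Add(-19402, Mul(-1, Add(Mul(-29, 46), 88))) = Add(-19402, Mul(-1, Add(-1334, 88))) = Add(-19402, Mul(-1, -1246)) = Add(-19402, 1246) = -18156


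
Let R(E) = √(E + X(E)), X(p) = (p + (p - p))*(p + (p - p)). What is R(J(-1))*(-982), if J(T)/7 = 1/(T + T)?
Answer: -491*√35 ≈ -2904.8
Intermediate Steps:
J(T) = 7/(2*T) (J(T) = 7/(T + T) = 7/((2*T)) = 7*(1/(2*T)) = 7/(2*T))
X(p) = p² (X(p) = (p + 0)*(p + 0) = p*p = p²)
R(E) = √(E + E²)
R(J(-1))*(-982) = √(((7/2)/(-1))*(1 + (7/2)/(-1)))*(-982) = √(((7/2)*(-1))*(1 + (7/2)*(-1)))*(-982) = √(-7*(1 - 7/2)/2)*(-982) = √(-7/2*(-5/2))*(-982) = √(35/4)*(-982) = (√35/2)*(-982) = -491*√35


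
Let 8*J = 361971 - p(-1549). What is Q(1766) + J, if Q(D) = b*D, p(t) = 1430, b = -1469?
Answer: -20393491/8 ≈ -2.5492e+6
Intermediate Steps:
J = 360541/8 (J = (361971 - 1*1430)/8 = (361971 - 1430)/8 = (⅛)*360541 = 360541/8 ≈ 45068.)
Q(D) = -1469*D
Q(1766) + J = -1469*1766 + 360541/8 = -2594254 + 360541/8 = -20393491/8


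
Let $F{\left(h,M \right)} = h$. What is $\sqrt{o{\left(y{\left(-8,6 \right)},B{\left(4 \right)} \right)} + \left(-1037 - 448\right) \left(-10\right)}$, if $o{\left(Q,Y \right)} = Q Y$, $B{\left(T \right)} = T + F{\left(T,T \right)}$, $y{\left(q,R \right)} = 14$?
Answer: $\sqrt{14962} \approx 122.32$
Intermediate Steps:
$B{\left(T \right)} = 2 T$ ($B{\left(T \right)} = T + T = 2 T$)
$\sqrt{o{\left(y{\left(-8,6 \right)},B{\left(4 \right)} \right)} + \left(-1037 - 448\right) \left(-10\right)} = \sqrt{14 \cdot 2 \cdot 4 + \left(-1037 - 448\right) \left(-10\right)} = \sqrt{14 \cdot 8 + \left(-1037 - 448\right) \left(-10\right)} = \sqrt{112 - -14850} = \sqrt{112 + 14850} = \sqrt{14962}$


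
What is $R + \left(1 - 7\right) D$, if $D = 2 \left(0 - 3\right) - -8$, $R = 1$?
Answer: $-11$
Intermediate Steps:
$D = 2$ ($D = 2 \left(-3\right) + 8 = -6 + 8 = 2$)
$R + \left(1 - 7\right) D = 1 + \left(1 - 7\right) 2 = 1 - 12 = -11$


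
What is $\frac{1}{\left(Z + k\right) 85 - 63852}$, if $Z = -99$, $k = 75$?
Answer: $- \frac{1}{65892} \approx -1.5176 \cdot 10^{-5}$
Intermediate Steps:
$\frac{1}{\left(Z + k\right) 85 - 63852} = \frac{1}{\left(-99 + 75\right) 85 - 63852} = \frac{1}{\left(-24\right) 85 - 63852} = \frac{1}{-2040 - 63852} = \frac{1}{-65892} = - \frac{1}{65892}$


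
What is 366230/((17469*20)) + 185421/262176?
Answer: 2679985091/1526650848 ≈ 1.7555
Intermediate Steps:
366230/((17469*20)) + 185421/262176 = 366230/349380 + 185421*(1/262176) = 366230*(1/349380) + 61807/87392 = 36623/34938 + 61807/87392 = 2679985091/1526650848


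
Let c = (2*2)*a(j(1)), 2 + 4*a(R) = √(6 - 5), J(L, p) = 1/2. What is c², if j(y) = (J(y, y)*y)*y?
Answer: 1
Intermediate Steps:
J(L, p) = ½
j(y) = y²/2 (j(y) = (y/2)*y = y²/2)
a(R) = -¼ (a(R) = -½ + √(6 - 5)/4 = -½ + √1/4 = -½ + (¼)*1 = -½ + ¼ = -¼)
c = -1 (c = (2*2)*(-¼) = 4*(-¼) = -1)
c² = (-1)² = 1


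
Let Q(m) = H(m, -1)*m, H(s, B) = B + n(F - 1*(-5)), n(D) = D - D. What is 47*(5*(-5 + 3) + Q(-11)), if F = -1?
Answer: 47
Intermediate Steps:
n(D) = 0
H(s, B) = B (H(s, B) = B + 0 = B)
Q(m) = -m
47*(5*(-5 + 3) + Q(-11)) = 47*(5*(-5 + 3) - 1*(-11)) = 47*(5*(-2) + 11) = 47*(-10 + 11) = 47*1 = 47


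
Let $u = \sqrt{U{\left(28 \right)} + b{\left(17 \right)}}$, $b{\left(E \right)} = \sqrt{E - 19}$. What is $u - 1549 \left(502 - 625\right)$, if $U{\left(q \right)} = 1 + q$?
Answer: $190527 + \sqrt{29 + i \sqrt{2}} \approx 1.9053 \cdot 10^{5} + 0.13127 i$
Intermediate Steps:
$b{\left(E \right)} = \sqrt{-19 + E}$
$u = \sqrt{29 + i \sqrt{2}}$ ($u = \sqrt{\left(1 + 28\right) + \sqrt{-19 + 17}} = \sqrt{29 + \sqrt{-2}} = \sqrt{29 + i \sqrt{2}} \approx 5.3868 + 0.13127 i$)
$u - 1549 \left(502 - 625\right) = \sqrt{29 + i \sqrt{2}} - 1549 \left(502 - 625\right) = \sqrt{29 + i \sqrt{2}} - -190527 = \sqrt{29 + i \sqrt{2}} + 190527 = 190527 + \sqrt{29 + i \sqrt{2}}$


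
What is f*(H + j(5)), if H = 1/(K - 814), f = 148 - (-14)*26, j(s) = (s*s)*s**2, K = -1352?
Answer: 346559744/1083 ≈ 3.2000e+5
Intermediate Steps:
j(s) = s**4 (j(s) = s**2*s**2 = s**4)
f = 512 (f = 148 - 1*(-364) = 148 + 364 = 512)
H = -1/2166 (H = 1/(-1352 - 814) = 1/(-2166) = -1/2166 ≈ -0.00046168)
f*(H + j(5)) = 512*(-1/2166 + 5**4) = 512*(-1/2166 + 625) = 512*(1353749/2166) = 346559744/1083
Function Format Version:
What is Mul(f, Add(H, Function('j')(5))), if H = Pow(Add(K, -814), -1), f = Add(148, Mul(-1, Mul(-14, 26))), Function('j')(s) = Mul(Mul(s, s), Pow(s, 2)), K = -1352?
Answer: Rational(346559744, 1083) ≈ 3.2000e+5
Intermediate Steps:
Function('j')(s) = Pow(s, 4) (Function('j')(s) = Mul(Pow(s, 2), Pow(s, 2)) = Pow(s, 4))
f = 512 (f = Add(148, Mul(-1, -364)) = Add(148, 364) = 512)
H = Rational(-1, 2166) (H = Pow(Add(-1352, -814), -1) = Pow(-2166, -1) = Rational(-1, 2166) ≈ -0.00046168)
Mul(f, Add(H, Function('j')(5))) = Mul(512, Add(Rational(-1, 2166), Pow(5, 4))) = Mul(512, Add(Rational(-1, 2166), 625)) = Mul(512, Rational(1353749, 2166)) = Rational(346559744, 1083)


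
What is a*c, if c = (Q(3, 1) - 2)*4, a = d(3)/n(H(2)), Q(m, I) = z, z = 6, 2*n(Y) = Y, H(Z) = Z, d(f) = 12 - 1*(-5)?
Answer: 272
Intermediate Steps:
d(f) = 17 (d(f) = 12 + 5 = 17)
n(Y) = Y/2
Q(m, I) = 6
a = 17 (a = 17/(((1/2)*2)) = 17/1 = 17*1 = 17)
c = 16 (c = (6 - 2)*4 = 4*4 = 16)
a*c = 17*16 = 272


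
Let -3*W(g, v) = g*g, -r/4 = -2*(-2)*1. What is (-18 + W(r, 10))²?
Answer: 96100/9 ≈ 10678.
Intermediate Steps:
r = -16 (r = -4*(-2*(-2)) = -16 ≈ -16.000)
W(g, v) = -g²/3 (W(g, v) = -g*g/3 = -g²/3)
(-18 + W(r, 10))² = (-18 - ⅓*(-16)²)² = (-18 - ⅓*256)² = (-18 - 256/3)² = (-310/3)² = 96100/9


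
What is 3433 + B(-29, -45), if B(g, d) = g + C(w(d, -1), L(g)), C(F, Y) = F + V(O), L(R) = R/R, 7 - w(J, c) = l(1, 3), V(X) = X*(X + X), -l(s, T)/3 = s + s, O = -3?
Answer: 3435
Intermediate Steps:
l(s, T) = -6*s (l(s, T) = -3*(s + s) = -6*s)
V(X) = 2*X**2 (V(X) = X*(2*X) = 2*X**2)
w(J, c) = 13 (w(J, c) = 7 - (-6) = 7 - 1*(-6) = 7 + 6 = 13)
L(R) = 1
C(F, Y) = 18 + F (C(F, Y) = F + 2*(-3)**2 = F + 2*9 = F + 18 = 18 + F)
B(g, d) = 31 + g (B(g, d) = g + (18 + 13) = g + 31 = 31 + g)
3433 + B(-29, -45) = 3433 + (31 - 29) = 3433 + 2 = 3435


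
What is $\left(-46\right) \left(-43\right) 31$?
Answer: $61318$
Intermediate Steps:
$\left(-46\right) \left(-43\right) 31 = 1978 \cdot 31 = 61318$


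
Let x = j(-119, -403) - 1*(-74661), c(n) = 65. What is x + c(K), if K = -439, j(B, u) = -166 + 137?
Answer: 74697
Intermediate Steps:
j(B, u) = -29
x = 74632 (x = -29 - 1*(-74661) = -29 + 74661 = 74632)
x + c(K) = 74632 + 65 = 74697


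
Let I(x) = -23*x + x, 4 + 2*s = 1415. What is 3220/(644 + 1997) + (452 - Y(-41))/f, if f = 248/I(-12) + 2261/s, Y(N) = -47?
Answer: 3646166021/29977991 ≈ 121.63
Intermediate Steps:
s = 1411/2 (s = -2 + (½)*1415 = -2 + 1415/2 = 1411/2 ≈ 705.50)
I(x) = -22*x
f = 11351/2739 (f = 248/((-22*(-12))) + 2261/(1411/2) = 248/264 + 2261*(2/1411) = 248*(1/264) + 266/83 = 31/33 + 266/83 = 11351/2739 ≈ 4.1442)
3220/(644 + 1997) + (452 - Y(-41))/f = 3220/(644 + 1997) + (452 - 1*(-47))/(11351/2739) = 3220/2641 + (452 + 47)*(2739/11351) = 3220*(1/2641) + 499*(2739/11351) = 3220/2641 + 1366761/11351 = 3646166021/29977991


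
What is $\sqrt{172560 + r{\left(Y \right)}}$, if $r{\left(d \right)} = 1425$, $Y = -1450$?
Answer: $\sqrt{173985} \approx 417.12$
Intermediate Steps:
$\sqrt{172560 + r{\left(Y \right)}} = \sqrt{172560 + 1425} = \sqrt{173985}$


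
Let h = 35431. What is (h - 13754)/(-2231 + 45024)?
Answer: 21677/42793 ≈ 0.50655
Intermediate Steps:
(h - 13754)/(-2231 + 45024) = (35431 - 13754)/(-2231 + 45024) = 21677/42793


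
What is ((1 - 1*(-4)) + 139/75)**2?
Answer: 264196/5625 ≈ 46.968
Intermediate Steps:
((1 - 1*(-4)) + 139/75)**2 = ((1 + 4) + 139*(1/75))**2 = (5 + 139/75)**2 = (514/75)**2 = 264196/5625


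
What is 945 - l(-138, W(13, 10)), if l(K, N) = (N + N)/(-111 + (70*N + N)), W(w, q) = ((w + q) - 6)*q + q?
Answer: 3990615/4223 ≈ 944.97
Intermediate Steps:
W(w, q) = q + q*(-6 + q + w) (W(w, q) = ((q + w) - 6)*q + q = (-6 + q + w)*q + q = q*(-6 + q + w) + q = q + q*(-6 + q + w))
l(K, N) = 2*N/(-111 + 71*N) (l(K, N) = (2*N)/(-111 + 71*N) = 2*N/(-111 + 71*N))
945 - l(-138, W(13, 10)) = 945 - 2*10*(-5 + 10 + 13)/(-111 + 71*(10*(-5 + 10 + 13))) = 945 - 2*10*18/(-111 + 71*(10*18)) = 945 - 2*180/(-111 + 71*180) = 945 - 2*180/(-111 + 12780) = 945 - 2*180/12669 = 945 - 1*120/4223 = 945 - 120/4223 = 3990615/4223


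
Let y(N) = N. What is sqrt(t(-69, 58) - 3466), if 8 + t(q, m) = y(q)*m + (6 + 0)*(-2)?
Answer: 24*I*sqrt(13) ≈ 86.533*I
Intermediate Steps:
t(q, m) = -20 + m*q (t(q, m) = -8 + (q*m + (6 + 0)*(-2)) = -8 + (m*q + 6*(-2)) = -8 + (m*q - 12) = -8 + (-12 + m*q) = -20 + m*q)
sqrt(t(-69, 58) - 3466) = sqrt((-20 + 58*(-69)) - 3466) = sqrt((-20 - 4002) - 3466) = sqrt(-4022 - 3466) = sqrt(-7488) = 24*I*sqrt(13)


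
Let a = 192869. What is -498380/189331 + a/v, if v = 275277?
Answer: -100676470621/52118469687 ≈ -1.9317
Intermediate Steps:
-498380/189331 + a/v = -498380/189331 + 192869/275277 = -100676470621/52118469687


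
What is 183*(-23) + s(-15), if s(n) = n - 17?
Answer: -4241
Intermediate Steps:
s(n) = -17 + n
183*(-23) + s(-15) = 183*(-23) + (-17 - 15) = -4209 - 32 = -4241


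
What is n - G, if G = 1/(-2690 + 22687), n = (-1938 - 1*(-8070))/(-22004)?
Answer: -30660902/110003497 ≈ -0.27873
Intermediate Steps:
n = -1533/5501 (n = (-1938 + 8070)*(-1/22004) = 6132*(-1/22004) = -1533/5501 ≈ -0.27868)
G = 1/19997 ≈ 5.0007e-5
n - G = -1533/5501 - 1*1/19997 = -1533/5501 - 1/19997 = -30660902/110003497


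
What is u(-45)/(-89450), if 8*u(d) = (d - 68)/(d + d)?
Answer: -113/64404000 ≈ -1.7545e-6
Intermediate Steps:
u(d) = (-68 + d)/(16*d) (u(d) = ((d - 68)/(d + d))/8 = ((-68 + d)/((2*d)))/8 = ((-68 + d)*(1/(2*d)))/8 = ((-68 + d)/(2*d))/8 = (-68 + d)/(16*d))
u(-45)/(-89450) = ((1/16)*(-68 - 45)/(-45))/(-89450) = ((1/16)*(-1/45)*(-113))*(-1/89450) = (113/720)*(-1/89450) = -113/64404000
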